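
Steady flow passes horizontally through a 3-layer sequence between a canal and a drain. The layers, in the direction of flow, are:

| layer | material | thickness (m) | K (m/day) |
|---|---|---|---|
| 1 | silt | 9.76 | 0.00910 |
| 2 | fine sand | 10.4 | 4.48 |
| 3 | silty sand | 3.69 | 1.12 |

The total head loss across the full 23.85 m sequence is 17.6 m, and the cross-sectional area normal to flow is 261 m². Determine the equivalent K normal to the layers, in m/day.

0.0221

Flow is perpendicular to layering, so the layers act in series and the equivalent K is the thickness-weighted harmonic mean.
Total thickness L = 9.76 + 10.4 + 3.69 = 23.85 m.
Σ(b_i/K_i) = 9.76/0.00910 + 10.4/4.48 + 3.69/1.12 = 1078 d.
K_eq = L / Σ(b_i/K_i) = 23.85 / 1078 = 0.02212 m/day.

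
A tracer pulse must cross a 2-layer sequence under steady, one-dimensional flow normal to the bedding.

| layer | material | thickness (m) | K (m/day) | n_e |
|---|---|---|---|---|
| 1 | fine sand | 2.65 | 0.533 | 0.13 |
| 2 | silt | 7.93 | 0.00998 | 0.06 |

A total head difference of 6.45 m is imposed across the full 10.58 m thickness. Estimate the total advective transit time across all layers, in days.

102

With flow normal to the layers, continuity requires the same specific discharge q through every layer.
Σ(b_i/K_i) = 2.65/0.533 + 7.93/0.00998 = 799.6 d.
q = Δh / Σ(b_i/K_i) = 6.45 / 799.6 = 0.008067 m/day.
In each layer the seepage velocity is v_i = q/n_i, so the layer transit time is t_i = b_i·n_i / q:
  layer 1 (fine sand): t_1 = 2.65 × 0.13 / 0.008067 = 42.71 d
  layer 2 (silt): t_2 = 7.93 × 0.06 / 0.008067 = 58.98 d
Total t = Σ t_i = 101.7 days.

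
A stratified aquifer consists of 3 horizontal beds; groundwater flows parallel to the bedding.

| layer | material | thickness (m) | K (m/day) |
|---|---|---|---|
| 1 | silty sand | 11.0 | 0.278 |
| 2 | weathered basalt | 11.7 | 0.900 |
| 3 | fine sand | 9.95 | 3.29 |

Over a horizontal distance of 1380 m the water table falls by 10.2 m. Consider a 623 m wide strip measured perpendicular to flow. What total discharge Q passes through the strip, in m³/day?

213

Flow is parallel to layering, so each bed carries its own Darcy discharge and the transmissivities add.
Σ(K_i·b_i) = 0.278×11.0 + 0.900×11.7 + 3.29×9.95 = 46.32 m²/day.
Hydraulic gradient i = Δh / L = 10.2 / 1380 = 0.007391.
Q = Σ(K_i·b_i) · W · i = 46.32 × 623 × 0.007391 = 213.3 m³/day.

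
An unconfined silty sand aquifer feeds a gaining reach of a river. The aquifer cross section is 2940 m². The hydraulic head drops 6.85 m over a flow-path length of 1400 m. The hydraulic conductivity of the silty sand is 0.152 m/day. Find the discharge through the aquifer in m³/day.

Hydraulic gradient i = Δh / L = 6.85 / 1400 = 0.004893.
Darcy's law: Q = K · A · i = 0.1520 × 2940 × 0.004893 = 2.187 m³/day.

2.19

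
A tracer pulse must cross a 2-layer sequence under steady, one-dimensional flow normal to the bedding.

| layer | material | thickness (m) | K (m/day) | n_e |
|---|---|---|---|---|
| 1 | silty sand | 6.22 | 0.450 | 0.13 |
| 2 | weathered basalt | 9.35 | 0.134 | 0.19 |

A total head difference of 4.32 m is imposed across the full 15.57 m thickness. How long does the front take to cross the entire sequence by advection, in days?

50.0

With flow normal to the layers, continuity requires the same specific discharge q through every layer.
Σ(b_i/K_i) = 6.22/0.450 + 9.35/0.134 = 83.60 d.
q = Δh / Σ(b_i/K_i) = 4.32 / 83.60 = 0.05168 m/day.
In each layer the seepage velocity is v_i = q/n_i, so the layer transit time is t_i = b_i·n_i / q:
  layer 1 (silty sand): t_1 = 6.22 × 0.13 / 0.05168 = 15.65 d
  layer 2 (weathered basalt): t_2 = 9.35 × 0.19 / 0.05168 = 34.38 d
Total t = Σ t_i = 50.03 days.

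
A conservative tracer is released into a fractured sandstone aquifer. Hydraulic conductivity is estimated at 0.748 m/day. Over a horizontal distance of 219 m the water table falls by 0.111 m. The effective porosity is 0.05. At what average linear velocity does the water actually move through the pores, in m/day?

0.00758

Hydraulic gradient i = Δh / L = 0.111 / 219 = 0.0005068.
Darcy flux q = K · i = 0.7480 × 0.0005068 = 0.0003791 m/day.
Seepage velocity v = q / n_e = 0.0003791 / 0.05 = 0.007582 m/day.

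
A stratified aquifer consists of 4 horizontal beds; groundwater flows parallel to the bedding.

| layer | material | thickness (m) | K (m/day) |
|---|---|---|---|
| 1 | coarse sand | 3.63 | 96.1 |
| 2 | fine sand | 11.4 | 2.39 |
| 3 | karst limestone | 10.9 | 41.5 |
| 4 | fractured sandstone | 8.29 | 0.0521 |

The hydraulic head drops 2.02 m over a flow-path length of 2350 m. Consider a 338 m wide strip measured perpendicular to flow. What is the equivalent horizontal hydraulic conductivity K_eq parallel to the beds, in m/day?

24.2

Flow is parallel to layering, so each bed carries its own Darcy discharge and the transmissivities add.
Σ(K_i·b_i) = 96.1×3.63 + 2.39×11.4 + 41.5×10.9 + 0.0521×8.29 = 828.9 m²/day.
Total thickness b = 34.22 m, so K_eq = Σ(K_i·b_i)/b = 24.22 m/day.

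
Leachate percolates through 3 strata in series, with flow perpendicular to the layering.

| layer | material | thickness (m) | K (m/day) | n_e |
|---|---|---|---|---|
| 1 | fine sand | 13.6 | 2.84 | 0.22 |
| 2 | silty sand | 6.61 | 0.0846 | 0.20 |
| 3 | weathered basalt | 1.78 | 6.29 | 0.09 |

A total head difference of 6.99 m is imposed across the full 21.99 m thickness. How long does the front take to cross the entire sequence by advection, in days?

With flow normal to the layers, continuity requires the same specific discharge q through every layer.
Σ(b_i/K_i) = 13.6/2.84 + 6.61/0.0846 + 1.78/6.29 = 83.20 d.
q = Δh / Σ(b_i/K_i) = 6.99 / 83.20 = 0.08401 m/day.
In each layer the seepage velocity is v_i = q/n_i, so the layer transit time is t_i = b_i·n_i / q:
  layer 1 (fine sand): t_1 = 13.6 × 0.22 / 0.08401 = 35.61 d
  layer 2 (silty sand): t_2 = 6.61 × 0.20 / 0.08401 = 15.74 d
  layer 3 (weathered basalt): t_3 = 1.78 × 0.09 / 0.08401 = 1.907 d
Total t = Σ t_i = 53.26 days.

53.3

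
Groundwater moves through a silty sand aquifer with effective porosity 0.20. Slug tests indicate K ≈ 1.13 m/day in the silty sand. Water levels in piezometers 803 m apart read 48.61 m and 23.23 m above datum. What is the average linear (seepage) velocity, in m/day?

Hydraulic gradient i = (48.61 − 23.23) / 803 = 25.38 / 803 = 0.03161.
Darcy flux q = K · i = 1.130 × 0.03161 = 0.03572 m/day.
Seepage velocity v = q / n_e = 0.03572 / 0.20 = 0.1786 m/day.

0.179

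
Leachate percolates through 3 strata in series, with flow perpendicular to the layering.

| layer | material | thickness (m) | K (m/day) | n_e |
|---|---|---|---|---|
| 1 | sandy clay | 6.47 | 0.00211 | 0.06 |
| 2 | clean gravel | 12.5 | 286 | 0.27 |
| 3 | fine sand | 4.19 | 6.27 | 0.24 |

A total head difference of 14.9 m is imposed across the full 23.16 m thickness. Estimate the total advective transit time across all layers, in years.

With flow normal to the layers, continuity requires the same specific discharge q through every layer.
Σ(b_i/K_i) = 6.47/0.00211 + 12.5/286 + 4.19/6.27 = 3067 d.
q = Δh / Σ(b_i/K_i) = 14.9 / 3067 = 0.004858 m/day.
In each layer the seepage velocity is v_i = q/n_i, so the layer transit time is t_i = b_i·n_i / q:
  layer 1 (sandy clay): t_1 = 6.47 × 0.06 / 0.004858 = 79.91 d
  layer 2 (clean gravel): t_2 = 12.5 × 0.27 / 0.004858 = 694.7 d
  layer 3 (fine sand): t_3 = 4.19 × 0.24 / 0.004858 = 207.0 d
Total t = Σ t_i = 981.6 days = 2.688 years.

2.69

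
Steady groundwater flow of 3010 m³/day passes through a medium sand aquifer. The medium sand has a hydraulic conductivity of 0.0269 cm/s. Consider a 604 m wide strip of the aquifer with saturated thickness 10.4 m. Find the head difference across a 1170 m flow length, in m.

24.1

Convert K: 0.0269 cm/s × 864 = 23.24 m/day.
Cross-sectional area A = 604 × 10.4 = 6282 m².
From Q = K·A·i, i = Q / (K·A) = 3010 / (23.24 × 6282) = 0.02062.
Head loss Δh = i · L = 0.02062 × 1170 = 24.12 m.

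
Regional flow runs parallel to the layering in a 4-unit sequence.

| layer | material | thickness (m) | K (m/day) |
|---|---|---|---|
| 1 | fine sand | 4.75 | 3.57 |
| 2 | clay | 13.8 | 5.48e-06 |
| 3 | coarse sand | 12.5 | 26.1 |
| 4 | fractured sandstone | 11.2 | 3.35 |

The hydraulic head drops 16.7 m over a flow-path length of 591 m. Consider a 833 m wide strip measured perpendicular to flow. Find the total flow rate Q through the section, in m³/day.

8960

Flow is parallel to layering, so each bed carries its own Darcy discharge and the transmissivities add.
Σ(K_i·b_i) = 3.57×4.75 + 5.48e-06×13.8 + 26.1×12.5 + 3.35×11.2 = 380.7 m²/day.
Hydraulic gradient i = Δh / L = 16.7 / 591 = 0.02826.
Q = Σ(K_i·b_i) · W · i = 380.7 × 833 × 0.02826 = 8962 m³/day.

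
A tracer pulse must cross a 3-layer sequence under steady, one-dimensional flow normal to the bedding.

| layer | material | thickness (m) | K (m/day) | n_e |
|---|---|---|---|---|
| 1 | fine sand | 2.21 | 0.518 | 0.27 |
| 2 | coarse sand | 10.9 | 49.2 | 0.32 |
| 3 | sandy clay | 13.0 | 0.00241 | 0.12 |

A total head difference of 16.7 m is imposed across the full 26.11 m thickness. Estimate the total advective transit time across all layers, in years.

With flow normal to the layers, continuity requires the same specific discharge q through every layer.
Σ(b_i/K_i) = 2.21/0.518 + 10.9/49.2 + 13.0/0.00241 = 5399 d.
q = Δh / Σ(b_i/K_i) = 16.7 / 5399 = 0.003093 m/day.
In each layer the seepage velocity is v_i = q/n_i, so the layer transit time is t_i = b_i·n_i / q:
  layer 1 (fine sand): t_1 = 2.21 × 0.27 / 0.003093 = 192.9 d
  layer 2 (coarse sand): t_2 = 10.9 × 0.32 / 0.003093 = 1128 d
  layer 3 (sandy clay): t_3 = 13.0 × 0.12 / 0.003093 = 504.3 d
Total t = Σ t_i = 1825 days = 4.996 years.

5.00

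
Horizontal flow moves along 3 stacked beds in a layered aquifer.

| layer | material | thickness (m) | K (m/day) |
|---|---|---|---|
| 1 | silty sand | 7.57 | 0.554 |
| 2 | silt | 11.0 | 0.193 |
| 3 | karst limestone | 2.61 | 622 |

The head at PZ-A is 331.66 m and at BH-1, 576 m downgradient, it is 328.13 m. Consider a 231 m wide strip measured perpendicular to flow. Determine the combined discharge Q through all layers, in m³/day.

2310

Flow is parallel to layering, so each bed carries its own Darcy discharge and the transmissivities add.
Σ(K_i·b_i) = 0.554×7.57 + 0.193×11.0 + 622×2.61 = 1630 m²/day.
Hydraulic gradient i = (331.66 − 328.13) / 576 = 3.53 / 576 = 0.006128.
Q = Σ(K_i·b_i) · W · i = 1630 × 231 × 0.006128 = 2307 m³/day.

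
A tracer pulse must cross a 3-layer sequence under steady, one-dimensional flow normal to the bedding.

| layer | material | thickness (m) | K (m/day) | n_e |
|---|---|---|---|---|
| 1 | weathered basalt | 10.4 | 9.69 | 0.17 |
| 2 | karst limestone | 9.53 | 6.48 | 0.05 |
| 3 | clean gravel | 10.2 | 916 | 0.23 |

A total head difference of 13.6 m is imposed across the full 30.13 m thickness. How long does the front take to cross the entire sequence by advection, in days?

0.862

With flow normal to the layers, continuity requires the same specific discharge q through every layer.
Σ(b_i/K_i) = 10.4/9.69 + 9.53/6.48 + 10.2/916 = 2.555 d.
q = Δh / Σ(b_i/K_i) = 13.6 / 2.555 = 5.323 m/day.
In each layer the seepage velocity is v_i = q/n_i, so the layer transit time is t_i = b_i·n_i / q:
  layer 1 (weathered basalt): t_1 = 10.4 × 0.17 / 5.323 = 0.3322 d
  layer 2 (karst limestone): t_2 = 9.53 × 0.05 / 5.323 = 0.08952 d
  layer 3 (clean gravel): t_3 = 10.2 × 0.23 / 5.323 = 0.4408 d
Total t = Σ t_i = 0.8624 days.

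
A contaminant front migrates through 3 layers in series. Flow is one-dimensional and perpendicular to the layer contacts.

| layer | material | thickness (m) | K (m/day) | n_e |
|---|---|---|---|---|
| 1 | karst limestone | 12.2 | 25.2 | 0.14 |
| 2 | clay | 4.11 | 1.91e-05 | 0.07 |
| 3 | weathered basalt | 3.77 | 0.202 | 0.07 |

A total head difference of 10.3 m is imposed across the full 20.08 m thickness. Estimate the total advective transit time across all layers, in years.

With flow normal to the layers, continuity requires the same specific discharge q through every layer.
Σ(b_i/K_i) = 12.2/25.2 + 4.11/1.91e-05 + 3.77/0.202 = 2.152e+05 d.
q = Δh / Σ(b_i/K_i) = 10.3 / 2.152e+05 = 4.786e-05 m/day.
In each layer the seepage velocity is v_i = q/n_i, so the layer transit time is t_i = b_i·n_i / q:
  layer 1 (karst limestone): t_1 = 12.2 × 0.14 / 4.786e-05 = 35686 d
  layer 2 (clay): t_2 = 4.11 × 0.07 / 4.786e-05 = 6011 d
  layer 3 (weathered basalt): t_3 = 3.77 × 0.07 / 4.786e-05 = 5514 d
Total t = Σ t_i = 47211 days = 129.3 years.

129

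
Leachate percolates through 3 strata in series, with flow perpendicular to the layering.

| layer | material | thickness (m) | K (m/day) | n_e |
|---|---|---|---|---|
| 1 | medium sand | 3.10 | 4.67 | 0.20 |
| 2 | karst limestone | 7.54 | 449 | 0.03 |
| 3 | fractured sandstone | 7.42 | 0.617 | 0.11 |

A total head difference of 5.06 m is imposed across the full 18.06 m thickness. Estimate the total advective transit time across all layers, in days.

4.17

With flow normal to the layers, continuity requires the same specific discharge q through every layer.
Σ(b_i/K_i) = 3.10/4.67 + 7.54/449 + 7.42/0.617 = 12.71 d.
q = Δh / Σ(b_i/K_i) = 5.06 / 12.71 = 0.3982 m/day.
In each layer the seepage velocity is v_i = q/n_i, so the layer transit time is t_i = b_i·n_i / q:
  layer 1 (medium sand): t_1 = 3.10 × 0.20 / 0.3982 = 1.557 d
  layer 2 (karst limestone): t_2 = 7.54 × 0.03 / 0.3982 = 0.5680 d
  layer 3 (fractured sandstone): t_3 = 7.42 × 0.11 / 0.3982 = 2.050 d
Total t = Σ t_i = 4.175 days.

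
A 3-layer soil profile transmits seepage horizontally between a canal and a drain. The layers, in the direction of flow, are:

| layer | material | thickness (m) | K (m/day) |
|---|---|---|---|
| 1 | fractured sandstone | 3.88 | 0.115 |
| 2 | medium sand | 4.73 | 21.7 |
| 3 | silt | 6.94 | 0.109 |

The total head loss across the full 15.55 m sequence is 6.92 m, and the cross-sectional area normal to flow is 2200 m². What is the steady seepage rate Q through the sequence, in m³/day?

Flow is perpendicular to layering, so the layers act in series and the equivalent K is the thickness-weighted harmonic mean.
Total thickness L = 3.88 + 4.73 + 6.94 = 15.55 m.
Σ(b_i/K_i) = 3.88/0.115 + 4.73/21.7 + 6.94/0.109 = 97.63 d.
K_eq = L / Σ(b_i/K_i) = 15.55 / 97.63 = 0.1593 m/day.
Q = K_eq · A · (Δh/L) = 0.1593 × 2200 × (6.92/15.55) = 155.9 m³/day.

156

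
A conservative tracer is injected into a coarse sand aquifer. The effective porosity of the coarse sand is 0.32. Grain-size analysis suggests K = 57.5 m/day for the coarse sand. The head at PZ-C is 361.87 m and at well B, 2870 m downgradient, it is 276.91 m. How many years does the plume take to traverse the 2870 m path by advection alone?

Hydraulic gradient i = (361.87 − 276.91) / 2870 = 84.96 / 2870 = 0.02960.
Darcy flux q = K · i = 57.50 × 0.02960 = 1.702 m/day.
Seepage velocity v = q / n_e = 1.702 / 0.32 = 5.319 m/day.
Travel time t = L / v = 2870 / 5.319 = 539.5 days = 1.477 years.

1.48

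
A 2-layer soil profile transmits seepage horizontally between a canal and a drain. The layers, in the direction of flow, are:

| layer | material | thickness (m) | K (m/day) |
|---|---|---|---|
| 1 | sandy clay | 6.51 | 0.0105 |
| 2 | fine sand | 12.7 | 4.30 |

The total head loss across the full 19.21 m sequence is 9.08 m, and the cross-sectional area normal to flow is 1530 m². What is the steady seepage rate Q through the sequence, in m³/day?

22.3

Flow is perpendicular to layering, so the layers act in series and the equivalent K is the thickness-weighted harmonic mean.
Total thickness L = 6.51 + 12.7 = 19.21 m.
Σ(b_i/K_i) = 6.51/0.0105 + 12.7/4.30 = 623.0 d.
K_eq = L / Σ(b_i/K_i) = 19.21 / 623.0 = 0.03084 m/day.
Q = K_eq · A · (Δh/L) = 0.03084 × 1530 × (9.08/19.21) = 22.30 m³/day.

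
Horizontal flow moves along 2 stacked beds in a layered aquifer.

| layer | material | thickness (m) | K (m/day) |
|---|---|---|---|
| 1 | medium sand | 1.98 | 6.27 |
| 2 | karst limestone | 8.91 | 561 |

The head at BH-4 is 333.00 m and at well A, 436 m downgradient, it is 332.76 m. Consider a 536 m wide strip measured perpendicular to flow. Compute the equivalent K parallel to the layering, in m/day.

460

Flow is parallel to layering, so each bed carries its own Darcy discharge and the transmissivities add.
Σ(K_i·b_i) = 6.27×1.98 + 561×8.91 = 5011 m²/day.
Total thickness b = 10.89 m, so K_eq = Σ(K_i·b_i)/b = 460.1 m/day.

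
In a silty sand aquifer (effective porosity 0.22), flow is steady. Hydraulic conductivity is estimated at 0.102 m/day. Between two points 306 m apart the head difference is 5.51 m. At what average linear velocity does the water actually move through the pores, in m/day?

Hydraulic gradient i = Δh / L = 5.51 / 306 = 0.01801.
Darcy flux q = K · i = 0.1020 × 0.01801 = 0.001837 m/day.
Seepage velocity v = q / n_e = 0.001837 / 0.22 = 0.008348 m/day.

0.00835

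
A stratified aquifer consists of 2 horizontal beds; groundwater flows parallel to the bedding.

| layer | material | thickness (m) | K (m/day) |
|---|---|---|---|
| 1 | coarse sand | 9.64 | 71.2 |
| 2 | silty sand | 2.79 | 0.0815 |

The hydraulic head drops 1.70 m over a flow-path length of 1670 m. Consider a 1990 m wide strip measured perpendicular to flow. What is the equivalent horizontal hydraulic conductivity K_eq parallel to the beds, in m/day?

Flow is parallel to layering, so each bed carries its own Darcy discharge and the transmissivities add.
Σ(K_i·b_i) = 71.2×9.64 + 0.0815×2.79 = 686.6 m²/day.
Total thickness b = 12.43 m, so K_eq = Σ(K_i·b_i)/b = 55.24 m/day.

55.2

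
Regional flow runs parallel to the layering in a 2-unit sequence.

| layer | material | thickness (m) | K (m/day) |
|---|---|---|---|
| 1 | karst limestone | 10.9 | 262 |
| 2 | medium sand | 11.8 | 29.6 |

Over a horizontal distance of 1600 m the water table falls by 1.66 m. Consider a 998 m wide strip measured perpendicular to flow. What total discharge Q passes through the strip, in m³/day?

3320

Flow is parallel to layering, so each bed carries its own Darcy discharge and the transmissivities add.
Σ(K_i·b_i) = 262×10.9 + 29.6×11.8 = 3205 m²/day.
Hydraulic gradient i = Δh / L = 1.66 / 1600 = 0.001038.
Q = Σ(K_i·b_i) · W · i = 3205 × 998 × 0.001038 = 3319 m³/day.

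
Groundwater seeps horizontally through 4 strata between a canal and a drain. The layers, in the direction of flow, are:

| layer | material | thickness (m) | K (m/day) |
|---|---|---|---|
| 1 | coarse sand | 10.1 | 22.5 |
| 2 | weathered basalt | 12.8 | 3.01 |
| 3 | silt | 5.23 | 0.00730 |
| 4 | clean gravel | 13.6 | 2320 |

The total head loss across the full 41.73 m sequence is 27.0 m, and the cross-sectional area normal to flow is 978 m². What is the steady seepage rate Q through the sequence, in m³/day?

36.6

Flow is perpendicular to layering, so the layers act in series and the equivalent K is the thickness-weighted harmonic mean.
Total thickness L = 10.1 + 12.8 + 5.23 + 13.6 = 41.73 m.
Σ(b_i/K_i) = 10.1/22.5 + 12.8/3.01 + 5.23/0.00730 + 13.6/2320 = 721.1 d.
K_eq = L / Σ(b_i/K_i) = 41.73 / 721.1 = 0.05787 m/day.
Q = K_eq · A · (Δh/L) = 0.05787 × 978 × (27.0/41.73) = 36.62 m³/day.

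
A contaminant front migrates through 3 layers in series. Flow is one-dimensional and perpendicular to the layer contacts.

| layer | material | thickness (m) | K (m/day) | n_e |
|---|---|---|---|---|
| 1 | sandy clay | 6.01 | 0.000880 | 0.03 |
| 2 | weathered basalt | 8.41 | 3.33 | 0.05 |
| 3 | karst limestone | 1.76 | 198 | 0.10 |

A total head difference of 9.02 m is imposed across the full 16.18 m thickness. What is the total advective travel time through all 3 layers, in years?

With flow normal to the layers, continuity requires the same specific discharge q through every layer.
Σ(b_i/K_i) = 6.01/0.000880 + 8.41/3.33 + 1.76/198 = 6832 d.
q = Δh / Σ(b_i/K_i) = 9.02 / 6832 = 0.001320 m/day.
In each layer the seepage velocity is v_i = q/n_i, so the layer transit time is t_i = b_i·n_i / q:
  layer 1 (sandy clay): t_1 = 6.01 × 0.03 / 0.001320 = 136.6 d
  layer 2 (weathered basalt): t_2 = 8.41 × 0.05 / 0.001320 = 318.5 d
  layer 3 (karst limestone): t_3 = 1.76 × 0.10 / 0.001320 = 133.3 d
Total t = Σ t_i = 588.4 days = 1.611 years.

1.61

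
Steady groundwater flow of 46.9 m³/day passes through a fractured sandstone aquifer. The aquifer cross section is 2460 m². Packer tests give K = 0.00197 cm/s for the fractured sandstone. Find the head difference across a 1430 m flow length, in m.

16.0

Convert K: 0.00197 cm/s × 864 = 1.702 m/day.
From Q = K·A·i, i = Q / (K·A) = 46.9 / (1.702 × 2460) = 0.01120.
Head loss Δh = i · L = 0.01120 × 1430 = 16.02 m.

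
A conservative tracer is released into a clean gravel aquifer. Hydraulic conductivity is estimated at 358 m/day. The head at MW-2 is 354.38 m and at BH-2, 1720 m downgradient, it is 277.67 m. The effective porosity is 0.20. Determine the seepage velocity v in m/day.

Hydraulic gradient i = (354.38 − 277.67) / 1720 = 76.71 / 1720 = 0.04460.
Darcy flux q = K · i = 358.0 × 0.04460 = 15.97 m/day.
Seepage velocity v = q / n_e = 15.97 / 0.20 = 79.83 m/day.

79.8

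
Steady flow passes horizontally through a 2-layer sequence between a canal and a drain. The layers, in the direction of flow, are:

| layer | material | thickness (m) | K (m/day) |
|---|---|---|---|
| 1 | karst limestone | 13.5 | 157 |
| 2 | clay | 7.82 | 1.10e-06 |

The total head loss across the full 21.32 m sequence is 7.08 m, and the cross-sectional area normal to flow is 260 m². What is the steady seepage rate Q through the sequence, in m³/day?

Flow is perpendicular to layering, so the layers act in series and the equivalent K is the thickness-weighted harmonic mean.
Total thickness L = 13.5 + 7.82 = 21.32 m.
Σ(b_i/K_i) = 13.5/157 + 7.82/1.10e-06 = 7.109e+06 d.
K_eq = L / Σ(b_i/K_i) = 21.32 / 7.109e+06 = 2.999e-06 m/day.
Q = K_eq · A · (Δh/L) = 2.999e-06 × 260 × (7.08/21.32) = 0.0002589 m³/day.

0.000259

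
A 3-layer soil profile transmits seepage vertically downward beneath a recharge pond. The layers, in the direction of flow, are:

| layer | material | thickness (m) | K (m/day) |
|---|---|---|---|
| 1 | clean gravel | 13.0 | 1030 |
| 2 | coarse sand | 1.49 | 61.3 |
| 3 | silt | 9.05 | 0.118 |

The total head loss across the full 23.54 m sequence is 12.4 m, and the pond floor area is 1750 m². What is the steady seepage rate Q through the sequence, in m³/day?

283

Flow is perpendicular to layering, so the layers act in series and the equivalent K is the thickness-weighted harmonic mean.
Total thickness L = 13.0 + 1.49 + 9.05 = 23.54 m.
Σ(b_i/K_i) = 13.0/1030 + 1.49/61.3 + 9.05/0.118 = 76.73 d.
K_eq = L / Σ(b_i/K_i) = 23.54 / 76.73 = 0.3068 m/day.
Q = K_eq · A · (Δh/L) = 0.3068 × 1750 × (12.4/23.54) = 282.8 m³/day.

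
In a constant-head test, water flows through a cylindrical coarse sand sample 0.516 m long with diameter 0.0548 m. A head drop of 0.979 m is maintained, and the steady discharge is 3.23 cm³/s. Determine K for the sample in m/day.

Cross-sectional area A = π·(d/2)² = π × (0.0548/2)² = 0.002359 m².
Convert discharge: 3.23 cm³/s = 3.230e-06 m³/s.
Darcy's law rearranged: K = Q·L / (A·Δh) = 3.230e-06 × 0.516 / (0.002359 × 0.979) = 0.0007218 m/s = 62.36 m/day.

62.4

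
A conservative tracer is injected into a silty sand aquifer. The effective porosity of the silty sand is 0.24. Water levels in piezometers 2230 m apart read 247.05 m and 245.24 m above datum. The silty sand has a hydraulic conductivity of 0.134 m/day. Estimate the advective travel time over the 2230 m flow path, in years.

13500

Hydraulic gradient i = (247.05 − 245.24) / 2230 = 1.81 / 2230 = 0.0008117.
Darcy flux q = K · i = 0.1340 × 0.0008117 = 0.0001088 m/day.
Seepage velocity v = q / n_e = 0.0001088 / 0.24 = 0.0004532 m/day.
Travel time t = L / v = 2230 / 0.0004532 = 4.921e+06 days = 13472 years.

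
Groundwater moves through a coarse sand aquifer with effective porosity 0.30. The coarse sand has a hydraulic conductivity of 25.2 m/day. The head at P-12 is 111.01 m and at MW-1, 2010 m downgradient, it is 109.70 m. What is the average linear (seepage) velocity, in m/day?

0.0547

Hydraulic gradient i = (111.01 − 109.70) / 2010 = 1.31 / 2010 = 0.0006517.
Darcy flux q = K · i = 25.20 × 0.0006517 = 0.01642 m/day.
Seepage velocity v = q / n_e = 0.01642 / 0.30 = 0.05475 m/day.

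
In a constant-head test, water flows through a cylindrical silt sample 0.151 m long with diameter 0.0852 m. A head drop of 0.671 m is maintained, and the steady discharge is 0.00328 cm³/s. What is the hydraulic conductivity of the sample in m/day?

Cross-sectional area A = π·(d/2)² = π × (0.0852/2)² = 0.005701 m².
Convert discharge: 0.00328 cm³/s = 3.280e-09 m³/s.
Darcy's law rearranged: K = Q·L / (A·Δh) = 3.280e-09 × 0.151 / (0.005701 × 0.671) = 1.295e-07 m/s = 0.01119 m/day.

0.0112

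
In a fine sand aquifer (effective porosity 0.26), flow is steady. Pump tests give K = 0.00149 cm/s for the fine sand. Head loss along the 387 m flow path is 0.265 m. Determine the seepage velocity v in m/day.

0.00339

Convert K: 0.00149 cm/s × 864 = 1.287 m/day.
Hydraulic gradient i = Δh / L = 0.265 / 387 = 0.0006848.
Darcy flux q = K · i = 1.287 × 0.0006848 = 0.0008815 m/day.
Seepage velocity v = q / n_e = 0.0008815 / 0.26 = 0.003390 m/day.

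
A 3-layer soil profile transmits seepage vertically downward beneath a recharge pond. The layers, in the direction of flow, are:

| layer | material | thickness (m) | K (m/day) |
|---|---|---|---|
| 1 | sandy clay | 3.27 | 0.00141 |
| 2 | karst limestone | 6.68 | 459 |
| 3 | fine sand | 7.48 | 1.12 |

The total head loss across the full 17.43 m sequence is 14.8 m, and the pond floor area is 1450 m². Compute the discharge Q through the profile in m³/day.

9.23

Flow is perpendicular to layering, so the layers act in series and the equivalent K is the thickness-weighted harmonic mean.
Total thickness L = 3.27 + 6.68 + 7.48 = 17.43 m.
Σ(b_i/K_i) = 3.27/0.00141 + 6.68/459 + 7.48/1.12 = 2326 d.
K_eq = L / Σ(b_i/K_i) = 17.43 / 2326 = 0.007494 m/day.
Q = K_eq · A · (Δh/L) = 0.007494 × 1450 × (14.8/17.43) = 9.227 m³/day.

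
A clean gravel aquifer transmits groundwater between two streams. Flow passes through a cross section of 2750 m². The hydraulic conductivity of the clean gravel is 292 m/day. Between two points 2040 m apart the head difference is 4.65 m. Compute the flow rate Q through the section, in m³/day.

1830

Hydraulic gradient i = Δh / L = 4.65 / 2040 = 0.002279.
Darcy's law: Q = K · A · i = 292.0 × 2750 × 0.002279 = 1830 m³/day.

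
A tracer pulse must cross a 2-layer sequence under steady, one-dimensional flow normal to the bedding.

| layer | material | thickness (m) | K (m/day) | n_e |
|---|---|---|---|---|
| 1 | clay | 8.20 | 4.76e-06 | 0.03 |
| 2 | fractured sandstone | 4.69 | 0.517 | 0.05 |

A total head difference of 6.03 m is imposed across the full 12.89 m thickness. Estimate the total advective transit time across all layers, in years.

376

With flow normal to the layers, continuity requires the same specific discharge q through every layer.
Σ(b_i/K_i) = 8.20/4.76e-06 + 4.69/0.517 = 1.723e+06 d.
q = Δh / Σ(b_i/K_i) = 6.03 / 1.723e+06 = 3.500e-06 m/day.
In each layer the seepage velocity is v_i = q/n_i, so the layer transit time is t_i = b_i·n_i / q:
  layer 1 (clay): t_1 = 8.20 × 0.03 / 3.500e-06 = 70279 d
  layer 2 (fractured sandstone): t_2 = 4.69 × 0.05 / 3.500e-06 = 66994 d
Total t = Σ t_i = 1.373e+05 days = 375.8 years.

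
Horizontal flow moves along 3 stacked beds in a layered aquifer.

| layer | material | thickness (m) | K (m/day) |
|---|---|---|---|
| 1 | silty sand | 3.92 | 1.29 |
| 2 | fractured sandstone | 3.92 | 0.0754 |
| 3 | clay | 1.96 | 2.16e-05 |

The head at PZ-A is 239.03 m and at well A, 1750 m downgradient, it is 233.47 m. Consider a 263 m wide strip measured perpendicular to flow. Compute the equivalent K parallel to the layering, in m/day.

0.546

Flow is parallel to layering, so each bed carries its own Darcy discharge and the transmissivities add.
Σ(K_i·b_i) = 1.29×3.92 + 0.0754×3.92 + 2.16e-05×1.96 = 5.352 m²/day.
Total thickness b = 9.800 m, so K_eq = Σ(K_i·b_i)/b = 0.5462 m/day.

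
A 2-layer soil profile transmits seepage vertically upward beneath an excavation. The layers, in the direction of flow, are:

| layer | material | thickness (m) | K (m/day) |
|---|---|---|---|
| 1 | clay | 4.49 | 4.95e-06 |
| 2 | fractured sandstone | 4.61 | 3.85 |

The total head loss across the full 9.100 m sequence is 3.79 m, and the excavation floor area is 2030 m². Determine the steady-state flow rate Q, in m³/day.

0.00848

Flow is perpendicular to layering, so the layers act in series and the equivalent K is the thickness-weighted harmonic mean.
Total thickness L = 4.49 + 4.61 = 9.100 m.
Σ(b_i/K_i) = 4.49/4.95e-06 + 4.61/3.85 = 9.071e+05 d.
K_eq = L / Σ(b_i/K_i) = 9.100 / 9.071e+05 = 1.003e-05 m/day.
Q = K_eq · A · (Δh/L) = 1.003e-05 × 2030 × (3.79/9.100) = 0.008482 m³/day.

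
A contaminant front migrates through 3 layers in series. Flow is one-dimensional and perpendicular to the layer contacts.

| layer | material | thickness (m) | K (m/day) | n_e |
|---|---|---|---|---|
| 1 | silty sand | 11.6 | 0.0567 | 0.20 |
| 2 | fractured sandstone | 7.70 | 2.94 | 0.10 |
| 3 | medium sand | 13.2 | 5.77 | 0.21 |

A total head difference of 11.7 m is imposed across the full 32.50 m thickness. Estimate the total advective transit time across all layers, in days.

With flow normal to the layers, continuity requires the same specific discharge q through every layer.
Σ(b_i/K_i) = 11.6/0.0567 + 7.70/2.94 + 13.2/5.77 = 209.5 d.
q = Δh / Σ(b_i/K_i) = 11.7 / 209.5 = 0.05585 m/day.
In each layer the seepage velocity is v_i = q/n_i, so the layer transit time is t_i = b_i·n_i / q:
  layer 1 (silty sand): t_1 = 11.6 × 0.20 / 0.05585 = 41.54 d
  layer 2 (fractured sandstone): t_2 = 7.70 × 0.10 / 0.05585 = 13.79 d
  layer 3 (medium sand): t_3 = 13.2 × 0.21 / 0.05585 = 49.63 d
Total t = Σ t_i = 105.0 days.

105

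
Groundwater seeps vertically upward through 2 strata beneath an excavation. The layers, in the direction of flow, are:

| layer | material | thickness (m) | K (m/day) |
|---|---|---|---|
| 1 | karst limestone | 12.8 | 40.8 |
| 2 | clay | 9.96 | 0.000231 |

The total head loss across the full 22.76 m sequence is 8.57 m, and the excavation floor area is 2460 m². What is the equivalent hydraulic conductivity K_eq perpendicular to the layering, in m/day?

0.000528

Flow is perpendicular to layering, so the layers act in series and the equivalent K is the thickness-weighted harmonic mean.
Total thickness L = 12.8 + 9.96 = 22.76 m.
Σ(b_i/K_i) = 12.8/40.8 + 9.96/0.000231 = 43117 d.
K_eq = L / Σ(b_i/K_i) = 22.76 / 43117 = 0.0005279 m/day.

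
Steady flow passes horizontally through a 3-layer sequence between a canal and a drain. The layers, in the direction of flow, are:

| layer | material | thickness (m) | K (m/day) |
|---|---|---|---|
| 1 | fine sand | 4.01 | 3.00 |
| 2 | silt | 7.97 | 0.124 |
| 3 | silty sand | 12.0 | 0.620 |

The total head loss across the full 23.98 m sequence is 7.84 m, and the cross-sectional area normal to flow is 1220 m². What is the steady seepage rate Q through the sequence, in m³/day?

113

Flow is perpendicular to layering, so the layers act in series and the equivalent K is the thickness-weighted harmonic mean.
Total thickness L = 4.01 + 7.97 + 12.0 = 23.98 m.
Σ(b_i/K_i) = 4.01/3.00 + 7.97/0.124 + 12.0/0.620 = 84.97 d.
K_eq = L / Σ(b_i/K_i) = 23.98 / 84.97 = 0.2822 m/day.
Q = K_eq · A · (Δh/L) = 0.2822 × 1220 × (7.84/23.98) = 112.6 m³/day.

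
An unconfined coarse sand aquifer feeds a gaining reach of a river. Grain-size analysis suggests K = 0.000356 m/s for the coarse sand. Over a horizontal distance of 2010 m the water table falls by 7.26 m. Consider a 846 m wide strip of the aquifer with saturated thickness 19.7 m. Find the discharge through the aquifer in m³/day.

1850

Convert K: 0.000356 m/s × 86400 = 30.76 m/day.
Cross-sectional area A = 846 × 19.7 = 16666 m².
Hydraulic gradient i = Δh / L = 7.26 / 2010 = 0.003612.
Darcy's law: Q = K · A · i = 30.76 × 16666 × 0.003612 = 1852 m³/day.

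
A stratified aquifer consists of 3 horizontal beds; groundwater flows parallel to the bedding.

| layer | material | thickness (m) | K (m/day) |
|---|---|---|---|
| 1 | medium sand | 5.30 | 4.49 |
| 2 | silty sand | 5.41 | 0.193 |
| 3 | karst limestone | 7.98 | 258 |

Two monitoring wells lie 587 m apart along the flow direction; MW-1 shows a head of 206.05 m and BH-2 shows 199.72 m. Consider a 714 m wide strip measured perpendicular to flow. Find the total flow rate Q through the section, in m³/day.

16000

Flow is parallel to layering, so each bed carries its own Darcy discharge and the transmissivities add.
Σ(K_i·b_i) = 4.49×5.30 + 0.193×5.41 + 258×7.98 = 2084 m²/day.
Hydraulic gradient i = (206.05 − 199.72) / 587 = 6.33 / 587 = 0.01078.
Q = Σ(K_i·b_i) · W · i = 2084 × 714 × 0.01078 = 16043 m³/day.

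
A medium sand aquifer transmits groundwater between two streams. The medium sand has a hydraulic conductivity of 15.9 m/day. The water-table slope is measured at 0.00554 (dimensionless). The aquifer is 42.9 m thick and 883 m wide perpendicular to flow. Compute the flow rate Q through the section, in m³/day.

3340

Cross-sectional area A = 883 × 42.9 = 37881 m².
Hydraulic gradient i = 0.00554.
Darcy's law: Q = K · A · i = 15.90 × 37881 × 0.005540 = 3337 m³/day.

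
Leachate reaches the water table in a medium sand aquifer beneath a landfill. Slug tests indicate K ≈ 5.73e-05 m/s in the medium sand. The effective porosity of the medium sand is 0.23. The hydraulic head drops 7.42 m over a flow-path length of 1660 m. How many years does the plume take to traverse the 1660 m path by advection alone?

Convert K: 5.73e-05 m/s × 86400 = 4.951 m/day.
Hydraulic gradient i = Δh / L = 7.42 / 1660 = 0.004470.
Darcy flux q = K · i = 4.951 × 0.004470 = 0.02213 m/day.
Seepage velocity v = q / n_e = 0.02213 / 0.23 = 0.09621 m/day.
Travel time t = L / v = 1660 / 0.09621 = 17253 days = 47.24 years.

47.2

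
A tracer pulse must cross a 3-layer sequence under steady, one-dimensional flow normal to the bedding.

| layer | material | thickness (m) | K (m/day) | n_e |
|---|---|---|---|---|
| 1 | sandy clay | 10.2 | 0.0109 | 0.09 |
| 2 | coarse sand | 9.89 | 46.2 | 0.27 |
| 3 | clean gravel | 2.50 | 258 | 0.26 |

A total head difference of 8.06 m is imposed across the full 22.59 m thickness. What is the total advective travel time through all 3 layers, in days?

492

With flow normal to the layers, continuity requires the same specific discharge q through every layer.
Σ(b_i/K_i) = 10.2/0.0109 + 9.89/46.2 + 2.50/258 = 936.0 d.
q = Δh / Σ(b_i/K_i) = 8.06 / 936.0 = 0.008611 m/day.
In each layer the seepage velocity is v_i = q/n_i, so the layer transit time is t_i = b_i·n_i / q:
  layer 1 (sandy clay): t_1 = 10.2 × 0.09 / 0.008611 = 106.6 d
  layer 2 (coarse sand): t_2 = 9.89 × 0.27 / 0.008611 = 310.1 d
  layer 3 (clean gravel): t_3 = 2.50 × 0.26 / 0.008611 = 75.48 d
Total t = Σ t_i = 492.2 days.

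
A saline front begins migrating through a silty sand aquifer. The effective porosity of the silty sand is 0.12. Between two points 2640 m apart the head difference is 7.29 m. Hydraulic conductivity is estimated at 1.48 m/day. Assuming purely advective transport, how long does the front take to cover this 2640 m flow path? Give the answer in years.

Hydraulic gradient i = Δh / L = 7.29 / 2640 = 0.002761.
Darcy flux q = K · i = 1.480 × 0.002761 = 0.004087 m/day.
Seepage velocity v = q / n_e = 0.004087 / 0.12 = 0.03406 m/day.
Travel time t = L / v = 2640 / 0.03406 = 77518 days = 212.2 years.

212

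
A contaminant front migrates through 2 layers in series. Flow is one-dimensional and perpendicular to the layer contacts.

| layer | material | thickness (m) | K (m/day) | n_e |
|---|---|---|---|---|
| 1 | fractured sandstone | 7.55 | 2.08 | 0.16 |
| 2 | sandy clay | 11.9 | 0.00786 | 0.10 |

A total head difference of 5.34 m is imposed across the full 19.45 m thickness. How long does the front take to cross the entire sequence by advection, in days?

With flow normal to the layers, continuity requires the same specific discharge q through every layer.
Σ(b_i/K_i) = 7.55/2.08 + 11.9/0.00786 = 1518 d.
q = Δh / Σ(b_i/K_i) = 5.34 / 1518 = 0.003519 m/day.
In each layer the seepage velocity is v_i = q/n_i, so the layer transit time is t_i = b_i·n_i / q:
  layer 1 (fractured sandstone): t_1 = 7.55 × 0.16 / 0.003519 = 343.3 d
  layer 2 (sandy clay): t_2 = 11.9 × 0.10 / 0.003519 = 338.2 d
Total t = Σ t_i = 681.5 days.

682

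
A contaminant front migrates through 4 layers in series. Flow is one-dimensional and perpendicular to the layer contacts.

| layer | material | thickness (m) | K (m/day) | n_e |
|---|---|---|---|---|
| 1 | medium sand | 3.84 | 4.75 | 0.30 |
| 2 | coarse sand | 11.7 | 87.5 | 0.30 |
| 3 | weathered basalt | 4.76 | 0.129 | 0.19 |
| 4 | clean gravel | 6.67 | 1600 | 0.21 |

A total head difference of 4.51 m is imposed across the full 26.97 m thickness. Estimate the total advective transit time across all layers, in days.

With flow normal to the layers, continuity requires the same specific discharge q through every layer.
Σ(b_i/K_i) = 3.84/4.75 + 11.7/87.5 + 4.76/0.129 + 6.67/1600 = 37.85 d.
q = Δh / Σ(b_i/K_i) = 4.51 / 37.85 = 0.1192 m/day.
In each layer the seepage velocity is v_i = q/n_i, so the layer transit time is t_i = b_i·n_i / q:
  layer 1 (medium sand): t_1 = 3.84 × 0.30 / 0.1192 = 9.667 d
  layer 2 (coarse sand): t_2 = 11.7 × 0.30 / 0.1192 = 29.45 d
  layer 3 (weathered basalt): t_3 = 4.76 × 0.19 / 0.1192 = 7.589 d
  layer 4 (clean gravel): t_4 = 6.67 × 0.21 / 0.1192 = 11.75 d
Total t = Σ t_i = 58.46 days.

58.5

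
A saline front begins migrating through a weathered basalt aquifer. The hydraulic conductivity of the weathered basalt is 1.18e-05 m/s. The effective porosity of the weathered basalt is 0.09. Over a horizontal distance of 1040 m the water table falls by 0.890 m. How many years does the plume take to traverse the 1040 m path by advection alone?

Convert K: 1.18e-05 m/s × 86400 = 1.020 m/day.
Hydraulic gradient i = Δh / L = 0.890 / 1040 = 0.0008558.
Darcy flux q = K · i = 1.020 × 0.0008558 = 0.0008725 m/day.
Seepage velocity v = q / n_e = 0.0008725 / 0.09 = 0.009694 m/day.
Travel time t = L / v = 1040 / 0.009694 = 1.073e+05 days = 293.7 years.

294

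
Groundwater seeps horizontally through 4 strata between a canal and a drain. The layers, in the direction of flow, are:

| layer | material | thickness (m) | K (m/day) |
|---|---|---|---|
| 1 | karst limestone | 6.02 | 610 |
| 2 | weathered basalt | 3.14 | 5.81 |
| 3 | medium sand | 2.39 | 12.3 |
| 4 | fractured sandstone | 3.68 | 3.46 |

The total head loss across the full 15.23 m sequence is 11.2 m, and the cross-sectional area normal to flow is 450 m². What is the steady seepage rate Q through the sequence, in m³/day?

2790

Flow is perpendicular to layering, so the layers act in series and the equivalent K is the thickness-weighted harmonic mean.
Total thickness L = 6.02 + 3.14 + 2.39 + 3.68 = 15.23 m.
Σ(b_i/K_i) = 6.02/610 + 3.14/5.81 + 2.39/12.3 + 3.68/3.46 = 1.808 d.
K_eq = L / Σ(b_i/K_i) = 15.23 / 1.808 = 8.423 m/day.
Q = K_eq · A · (Δh/L) = 8.423 × 450 × (11.2/15.23) = 2787 m³/day.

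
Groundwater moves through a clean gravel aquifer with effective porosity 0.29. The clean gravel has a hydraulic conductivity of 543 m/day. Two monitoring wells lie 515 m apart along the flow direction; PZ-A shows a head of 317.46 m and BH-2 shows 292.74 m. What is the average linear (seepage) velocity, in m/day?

Hydraulic gradient i = (317.46 − 292.74) / 515 = 24.72 / 515 = 0.04800.
Darcy flux q = K · i = 543.0 × 0.04800 = 26.06 m/day.
Seepage velocity v = q / n_e = 26.06 / 0.29 = 89.88 m/day.

89.9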